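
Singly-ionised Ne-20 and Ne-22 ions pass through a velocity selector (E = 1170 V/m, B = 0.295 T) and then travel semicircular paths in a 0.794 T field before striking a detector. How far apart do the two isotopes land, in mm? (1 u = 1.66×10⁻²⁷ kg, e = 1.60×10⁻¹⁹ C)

Both emerge at v = E/B₁ = 3970 m/s.
r = mv/(qB₂), so r₁ = 1.036×10^-3 m and r₂ = 1.140×10^-3 m, giving Δr = 1.04×10^-4 m.
After a semicircle each ion lands a diameter 2r from the entry slit, so the separation is 2Δr = 2.07×10^-4 m.

Δd ≈ 0.207 mm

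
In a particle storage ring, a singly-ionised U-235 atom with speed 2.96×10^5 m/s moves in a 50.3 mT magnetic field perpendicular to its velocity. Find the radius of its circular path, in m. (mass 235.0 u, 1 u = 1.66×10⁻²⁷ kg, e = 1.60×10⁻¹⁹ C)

The magnetic force provides the centripetal force: qvB = mv²/r, so r = mv/(qB).
r = (3.90×10^-25 kg)(2.96×10^5 m/s) / [(1×1.60×10^-19 C)(0.0503 T)] = 14.3 m.

r ≈ 14.3 m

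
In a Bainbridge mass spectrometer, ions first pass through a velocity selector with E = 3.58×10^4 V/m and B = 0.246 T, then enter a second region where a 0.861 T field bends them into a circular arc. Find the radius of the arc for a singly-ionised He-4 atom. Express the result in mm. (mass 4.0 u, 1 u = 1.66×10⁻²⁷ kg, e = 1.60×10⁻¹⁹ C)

r ≈ 7.01 mm

The selector passes v = E/B = 3.58×10^4/0.246 = 1.46×10^5 m/s.
In the deflection region, r = mv/(qB₂) = (6.64×10^-27)(1.46×10^5) / [(1×1.60×10^-19)(0.861)] = 7.01×10^-3 m.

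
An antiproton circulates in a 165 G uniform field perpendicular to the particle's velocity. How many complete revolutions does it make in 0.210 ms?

N = 52

T = 2πm/(qB) = 2π(1.67×10^-27) / [(1×1.60×10^-19)(0.0165)] = 3.9746×10^-6 s.
N = t/T = 2.10×10^-4 / 3.9746×10^-6 ≈ 52.84, so 52 complete revolutions.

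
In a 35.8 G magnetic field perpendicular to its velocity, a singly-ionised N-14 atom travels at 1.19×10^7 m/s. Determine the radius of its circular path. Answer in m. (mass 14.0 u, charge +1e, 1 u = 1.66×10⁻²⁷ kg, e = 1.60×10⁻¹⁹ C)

The magnetic force provides the centripetal force: qvB = mv²/r, so r = mv/(qB).
r = (2.32×10^-26 kg)(1.19×10^7 m/s) / [(1×1.60×10^-19 C)(3.58×10^-3 T)] = 483 m.

r ≈ 483 m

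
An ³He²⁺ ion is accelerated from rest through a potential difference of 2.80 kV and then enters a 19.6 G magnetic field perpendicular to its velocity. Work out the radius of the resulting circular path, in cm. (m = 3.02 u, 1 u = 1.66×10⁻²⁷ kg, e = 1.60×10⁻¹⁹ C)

r ≈ 478 cm

The kinetic energy gained is K = qV = (2×1.60×10^-19)(2800) = 8.96×10^-16 J.
v = √(2K/m) = 5.98×10^5 m/s.
r = mv/(qB) = (5.01×10^-27)(5.98×10^5) / [(2×1.60×10^-19)(1.96×10^-3)] = 4.78 m.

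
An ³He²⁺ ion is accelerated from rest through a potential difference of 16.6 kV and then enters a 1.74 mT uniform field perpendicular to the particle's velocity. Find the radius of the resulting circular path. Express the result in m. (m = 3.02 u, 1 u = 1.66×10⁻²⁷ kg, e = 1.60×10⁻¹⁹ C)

r ≈ 13.1 m

The kinetic energy gained is K = qV = (2×1.60×10^-19)(1.66×10^4) = 5.31×10^-15 J.
v = √(2K/m) = 1.46×10^6 m/s.
r = mv/(qB) = (5.01×10^-27)(1.46×10^6) / [(2×1.60×10^-19)(1.74×10^-3)] = 13.1 m.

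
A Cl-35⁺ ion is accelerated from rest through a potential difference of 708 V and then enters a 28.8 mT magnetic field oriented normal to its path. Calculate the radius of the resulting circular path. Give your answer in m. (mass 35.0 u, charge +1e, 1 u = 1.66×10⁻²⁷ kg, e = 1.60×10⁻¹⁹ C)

The kinetic energy gained is K = qV = (1×1.60×10^-19)(708) = 1.13×10^-16 J.
v = √(2K/m) = 6.24×10^4 m/s.
r = mv/(qB) = (5.81×10^-26)(6.24×10^4) / [(1×1.60×10^-19)(0.0288)] = 0.787 m.

r ≈ 0.787 m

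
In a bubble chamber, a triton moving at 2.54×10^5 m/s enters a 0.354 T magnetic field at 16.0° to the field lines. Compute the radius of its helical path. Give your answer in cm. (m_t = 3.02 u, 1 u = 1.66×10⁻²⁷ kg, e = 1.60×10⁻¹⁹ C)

r ≈ 0.620 cm

Only the perpendicular component v⊥ = v sin16.0° = 7.00×10^4 m/s is bent by the field.
r = m v⊥ /(qB) = (5.01×10^-27)(7.00×10^4) / [(1×1.60×10^-19)(0.354)] = 6.20×10^-3 m.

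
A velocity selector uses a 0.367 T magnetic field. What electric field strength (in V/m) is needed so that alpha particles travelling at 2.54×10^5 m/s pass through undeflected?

E ≈ 9.32×10^4 V/m

qE = qvB ⇒ E = vB = (2.54×10^5)(0.367) = 9.32×10^4 V/m.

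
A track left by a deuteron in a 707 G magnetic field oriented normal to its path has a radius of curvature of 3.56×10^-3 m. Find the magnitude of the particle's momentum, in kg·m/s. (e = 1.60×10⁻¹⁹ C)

Since qvB = mv²/r, the momentum p = mv = qBr.
p = (1×1.60×10^-19)(0.0707)(3.56×10^-3) = 4.03×10^-23 kg·m/s.

p ≈ 4.03×10^-23 kg·m/s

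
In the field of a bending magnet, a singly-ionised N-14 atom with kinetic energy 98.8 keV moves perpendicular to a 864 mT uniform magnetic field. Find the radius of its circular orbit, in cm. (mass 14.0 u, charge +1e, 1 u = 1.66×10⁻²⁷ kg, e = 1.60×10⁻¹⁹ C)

r ≈ 19.6 cm

Convert the energy: K = 98.8 keV = 1.58×10^-14 J.
v = √(2K/m) = √(2·1.58×10^-14/2.32×10^-26) = 1.17×10^6 m/s.
r = mv/(qB) = (2.32×10^-26)(1.17×10^6) / [(1×1.60×10^-19)(0.864)] = 0.196 m.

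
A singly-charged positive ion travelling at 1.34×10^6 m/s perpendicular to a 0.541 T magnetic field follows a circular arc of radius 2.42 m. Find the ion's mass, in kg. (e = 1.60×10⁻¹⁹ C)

m ≈ 1.56×10^-25 kg

qvB = mv²/r ⇒ m = qBr/v.
m = (1×1.60×10^-19)(0.541)(2.42) / (1.34×10^6) = 1.56×10^-25 kg.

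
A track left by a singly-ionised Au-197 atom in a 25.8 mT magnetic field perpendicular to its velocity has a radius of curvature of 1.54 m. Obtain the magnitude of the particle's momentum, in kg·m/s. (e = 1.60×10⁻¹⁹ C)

p ≈ 6.36×10^-21 kg·m/s

Since qvB = mv²/r, the momentum p = mv = qBr.
p = (1×1.60×10^-19)(0.0258)(1.54) = 6.36×10^-21 kg·m/s.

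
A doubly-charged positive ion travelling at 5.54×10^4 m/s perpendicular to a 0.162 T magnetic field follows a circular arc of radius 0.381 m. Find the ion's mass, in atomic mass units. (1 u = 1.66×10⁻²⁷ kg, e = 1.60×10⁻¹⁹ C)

m ≈ 215 u

qvB = mv²/r ⇒ m = qBr/v.
m = (2×1.60×10^-19)(0.162)(0.381) / (5.54×10^4) = 3.57×10^-25 kg = 215 u.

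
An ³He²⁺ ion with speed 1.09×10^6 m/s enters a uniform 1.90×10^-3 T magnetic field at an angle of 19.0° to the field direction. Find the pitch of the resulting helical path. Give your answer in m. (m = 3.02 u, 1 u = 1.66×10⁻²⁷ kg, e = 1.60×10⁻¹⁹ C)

pitch ≈ 53.4 m

The velocity component along B is v∥ = v cos19.0° = 1.03×10^6 m/s.
The cyclotron period T = 2πm/(qB) = 5.18×10^-5 s is set by m, q, B alone.
Pitch = v∥·T = (1.03×10^6)(5.18×10^-5) = 53.4 m.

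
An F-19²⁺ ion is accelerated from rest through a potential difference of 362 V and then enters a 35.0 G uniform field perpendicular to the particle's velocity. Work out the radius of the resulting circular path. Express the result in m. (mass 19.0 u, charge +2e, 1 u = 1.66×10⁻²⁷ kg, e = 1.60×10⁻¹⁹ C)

The kinetic energy gained is K = qV = (2×1.60×10^-19)(362) = 1.16×10^-16 J.
v = √(2K/m) = 8.57×10^4 m/s.
r = mv/(qB) = (3.15×10^-26)(8.57×10^4) / [(2×1.60×10^-19)(3.50×10^-3)] = 2.41 m.

r ≈ 2.41 m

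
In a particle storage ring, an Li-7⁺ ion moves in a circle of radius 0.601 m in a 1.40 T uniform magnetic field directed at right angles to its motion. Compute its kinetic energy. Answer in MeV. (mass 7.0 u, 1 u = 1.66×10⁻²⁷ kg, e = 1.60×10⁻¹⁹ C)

K ≈ 4.87 MeV

v = qBr/m = (1×1.60×10^-19)(1.40)(0.601) / (1.16×10^-26) = 1.16×10^7 m/s.
K = ½mv² = 0.5·(1.16×10^-26)·(1.16×10^7)² = 7.80×10^-13 J = 4.87 MeV.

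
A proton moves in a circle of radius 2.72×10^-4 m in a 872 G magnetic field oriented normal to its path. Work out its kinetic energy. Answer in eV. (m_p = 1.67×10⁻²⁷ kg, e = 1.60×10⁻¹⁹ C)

K ≈ 0.0269 eV

v = qBr/m = (1×1.60×10^-19)(0.0872)(2.72×10^-4) / (1.67×10^-27) = 2270 m/s.
K = ½mv² = 0.5·(1.67×10^-27)·(2270)² = 4.31×10^-21 J = 0.0269 eV.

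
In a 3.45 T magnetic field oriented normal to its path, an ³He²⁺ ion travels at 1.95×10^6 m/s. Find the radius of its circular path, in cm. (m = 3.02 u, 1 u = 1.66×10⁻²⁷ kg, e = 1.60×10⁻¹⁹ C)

The magnetic force provides the centripetal force: qvB = mv²/r, so r = mv/(qB).
r = (5.01×10^-27 kg)(1.95×10^6 m/s) / [(2×1.60×10^-19 C)(3.45 T)] = 8.85×10^-3 m.

r ≈ 0.885 cm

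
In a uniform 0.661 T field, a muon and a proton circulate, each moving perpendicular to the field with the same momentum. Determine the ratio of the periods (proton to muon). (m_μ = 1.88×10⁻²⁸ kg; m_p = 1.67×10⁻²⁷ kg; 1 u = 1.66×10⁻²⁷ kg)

T = 2πm/(qB) is independent of speed, so T₂/T₁ = (m₂/q₂)/(m₁/q₁).
T_{proton}/T_{muon} = (1.67×10^-27/1e) / (1.88×10^-28/1e) = 8.88.

ratio ≈ 8.88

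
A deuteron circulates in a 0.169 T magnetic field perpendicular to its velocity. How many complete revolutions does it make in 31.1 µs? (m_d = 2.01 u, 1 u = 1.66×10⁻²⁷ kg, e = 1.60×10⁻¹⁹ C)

N = 40

T = 2πm/(qB) = 2π(3.3366×10^-27) / [(1×1.60×10^-19)(0.169)] = 7.7531×10^-7 s.
N = t/T = 3.11×10^-5 / 7.7531×10^-7 ≈ 40.11, so 40 complete revolutions.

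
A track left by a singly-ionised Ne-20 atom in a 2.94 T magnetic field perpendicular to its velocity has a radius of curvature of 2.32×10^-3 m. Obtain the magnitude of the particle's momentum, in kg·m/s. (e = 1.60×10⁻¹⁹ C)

Since qvB = mv²/r, the momentum p = mv = qBr.
p = (1×1.60×10^-19)(2.94)(2.32×10^-3) = 1.09×10^-21 kg·m/s.

p ≈ 1.09×10^-21 kg·m/s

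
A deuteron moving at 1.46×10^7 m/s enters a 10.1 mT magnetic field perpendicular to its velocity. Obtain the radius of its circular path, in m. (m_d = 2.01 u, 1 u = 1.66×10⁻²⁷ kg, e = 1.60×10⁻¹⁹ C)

r ≈ 30.1 m

The magnetic force provides the centripetal force: qvB = mv²/r, so r = mv/(qB).
r = (3.34×10^-27 kg)(1.46×10^7 m/s) / [(1×1.60×10^-19 C)(0.0101 T)] = 30.1 m.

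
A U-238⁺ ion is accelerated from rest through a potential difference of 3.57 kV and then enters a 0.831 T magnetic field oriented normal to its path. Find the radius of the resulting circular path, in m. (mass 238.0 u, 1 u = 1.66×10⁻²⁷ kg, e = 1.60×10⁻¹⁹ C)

The kinetic energy gained is K = qV = (1×1.60×10^-19)(3570) = 5.71×10^-16 J.
v = √(2K/m) = 5.38×10^4 m/s.
r = mv/(qB) = (3.95×10^-25)(5.38×10^4) / [(1×1.60×10^-19)(0.831)] = 0.160 m.

r ≈ 0.160 m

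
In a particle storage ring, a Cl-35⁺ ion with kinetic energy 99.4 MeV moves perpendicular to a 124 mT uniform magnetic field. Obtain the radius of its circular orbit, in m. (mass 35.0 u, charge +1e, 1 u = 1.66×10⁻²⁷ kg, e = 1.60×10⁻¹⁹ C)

Convert the energy: K = 99.4 MeV = 1.59×10^-11 J.
v = √(2K/m) = √(2·1.59×10^-11/5.81×10^-26) = 2.34×10^7 m/s.
r = mv/(qB) = (5.81×10^-26)(2.34×10^7) / [(1×1.60×10^-19)(0.124)] = 68.5 m.

r ≈ 68.5 m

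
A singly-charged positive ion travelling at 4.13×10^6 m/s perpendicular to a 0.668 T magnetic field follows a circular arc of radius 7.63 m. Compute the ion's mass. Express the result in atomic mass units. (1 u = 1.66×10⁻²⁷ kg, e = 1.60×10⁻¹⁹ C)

m ≈ 119 u

qvB = mv²/r ⇒ m = qBr/v.
m = (1×1.60×10^-19)(0.668)(7.63) / (4.13×10^6) = 1.97×10^-25 kg = 119 u.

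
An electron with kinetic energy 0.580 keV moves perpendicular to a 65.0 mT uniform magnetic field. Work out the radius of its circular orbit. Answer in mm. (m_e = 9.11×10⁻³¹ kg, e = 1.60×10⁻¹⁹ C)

Convert the energy: K = 0.580 keV = 9.28×10^-17 J.
v = √(2K/m) = √(2·9.28×10^-17/9.11×10^-31) = 1.43×10^7 m/s.
r = mv/(qB) = (9.11×10^-31)(1.43×10^7) / [(1×1.60×10^-19)(0.0650)] = 1.25×10^-3 m.

r ≈ 1.25 mm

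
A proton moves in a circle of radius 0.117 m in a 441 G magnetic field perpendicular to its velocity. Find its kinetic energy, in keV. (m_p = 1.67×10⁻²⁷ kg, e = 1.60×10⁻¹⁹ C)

K ≈ 1.28 keV

v = qBr/m = (1×1.60×10^-19)(0.0441)(0.117) / (1.67×10^-27) = 4.94×10^5 m/s.
K = ½mv² = 0.5·(1.67×10^-27)·(4.94×10^5)² = 2.04×10^-16 J = 1.28 keV.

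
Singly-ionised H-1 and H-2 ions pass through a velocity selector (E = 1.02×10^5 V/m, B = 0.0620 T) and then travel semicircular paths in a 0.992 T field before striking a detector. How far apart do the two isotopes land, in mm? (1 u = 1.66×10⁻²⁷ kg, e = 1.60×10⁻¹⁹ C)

Both emerge at v = E/B₁ = 1.65×10^6 m/s.
r = mv/(qB₂), so r₁ = 0.0172 m and r₂ = 0.0344 m, giving Δr = 0.0172 m.
After a semicircle each ion lands a diameter 2r from the entry slit, so the separation is 2Δr = 0.0344 m.

Δd ≈ 34.4 mm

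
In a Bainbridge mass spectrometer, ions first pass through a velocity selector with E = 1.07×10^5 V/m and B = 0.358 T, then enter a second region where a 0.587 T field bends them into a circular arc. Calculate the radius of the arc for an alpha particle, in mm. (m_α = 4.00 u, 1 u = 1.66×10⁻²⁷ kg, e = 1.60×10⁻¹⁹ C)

r ≈ 10.6 mm

The selector passes v = E/B = 1.07×10^5/0.358 = 2.99×10^5 m/s.
In the deflection region, r = mv/(qB₂) = (6.64×10^-27)(2.99×10^5) / [(2×1.60×10^-19)(0.587)] = 0.0106 m.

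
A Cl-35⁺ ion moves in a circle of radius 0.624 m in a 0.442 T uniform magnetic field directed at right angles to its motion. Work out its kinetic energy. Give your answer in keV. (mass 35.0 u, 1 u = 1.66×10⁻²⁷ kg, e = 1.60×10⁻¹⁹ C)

v = qBr/m = (1×1.60×10^-19)(0.442)(0.624) / (5.81×10^-26) = 7.60×10^5 m/s.
K = ½mv² = 0.5·(5.81×10^-26)·(7.60×10^5)² = 1.68×10^-14 J = 105 keV.

K ≈ 105 keV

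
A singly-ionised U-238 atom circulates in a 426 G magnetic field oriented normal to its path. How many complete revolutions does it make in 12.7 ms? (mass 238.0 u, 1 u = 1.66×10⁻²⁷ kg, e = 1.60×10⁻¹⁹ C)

N = 34

T = 2πm/(qB) = 2π(3.9508×10^-25) / [(1×1.60×10^-19)(0.0426)] = 3.6420×10^-4 s.
N = t/T = 0.0127 / 3.6420×10^-4 ≈ 34.87, so 34 complete revolutions.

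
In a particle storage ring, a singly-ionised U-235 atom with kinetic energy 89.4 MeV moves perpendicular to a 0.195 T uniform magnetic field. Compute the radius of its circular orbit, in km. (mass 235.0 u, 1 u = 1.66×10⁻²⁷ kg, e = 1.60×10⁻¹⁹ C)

r ≈ 0.107 km

Convert the energy: K = 89.4 MeV = 1.43×10^-11 J.
v = √(2K/m) = √(2·1.43×10^-11/3.90×10^-25) = 8.56×10^6 m/s.
r = mv/(qB) = (3.90×10^-25)(8.56×10^6) / [(1×1.60×10^-19)(0.195)] = 107 m.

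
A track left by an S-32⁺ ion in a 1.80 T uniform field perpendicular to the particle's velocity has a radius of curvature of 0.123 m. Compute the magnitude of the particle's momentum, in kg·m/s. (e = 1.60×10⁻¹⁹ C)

p ≈ 3.54×10^-20 kg·m/s

Since qvB = mv²/r, the momentum p = mv = qBr.
p = (1×1.60×10^-19)(1.80)(0.123) = 3.54×10^-20 kg·m/s.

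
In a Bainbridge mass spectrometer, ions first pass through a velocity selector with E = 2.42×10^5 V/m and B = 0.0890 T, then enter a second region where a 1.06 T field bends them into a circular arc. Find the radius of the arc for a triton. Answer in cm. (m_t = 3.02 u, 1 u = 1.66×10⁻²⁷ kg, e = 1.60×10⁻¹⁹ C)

r ≈ 8.04 cm

The selector passes v = E/B = 2.42×10^5/0.0890 = 2.72×10^6 m/s.
In the deflection region, r = mv/(qB₂) = (5.01×10^-27)(2.72×10^6) / [(1×1.60×10^-19)(1.06)] = 0.0804 m.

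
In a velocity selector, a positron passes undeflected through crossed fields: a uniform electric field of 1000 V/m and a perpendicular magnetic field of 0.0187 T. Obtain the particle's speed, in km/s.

v ≈ 53.5 km/s

For zero net force, qE = qvB, so v = E/B.
v = (1000) / (0.0187) = 5.35×10^4 m/s.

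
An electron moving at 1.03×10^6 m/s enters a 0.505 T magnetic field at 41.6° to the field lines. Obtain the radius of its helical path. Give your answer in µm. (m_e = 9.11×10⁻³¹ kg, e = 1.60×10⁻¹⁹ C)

r ≈ 7.71 µm

Only the perpendicular component v⊥ = v sin41.6° = 6.84×10^5 m/s is bent by the field.
r = m v⊥ /(qB) = (9.11×10^-31)(6.84×10^5) / [(1×1.60×10^-19)(0.505)] = 7.71×10^-6 m.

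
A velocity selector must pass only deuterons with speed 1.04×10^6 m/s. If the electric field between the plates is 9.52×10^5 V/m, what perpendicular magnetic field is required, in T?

B ≈ 0.915 T

qE = qvB ⇒ B = E/v = (9.52×10^5) / (1.04×10^6) = 0.915 T.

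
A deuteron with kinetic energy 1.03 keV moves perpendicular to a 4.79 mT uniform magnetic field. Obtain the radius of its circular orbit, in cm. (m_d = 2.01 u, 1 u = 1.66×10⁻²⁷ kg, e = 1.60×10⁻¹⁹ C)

r ≈ 137 cm

Convert the energy: K = 1.03 keV = 1.65×10^-16 J.
v = √(2K/m) = √(2·1.65×10^-16/3.34×10^-27) = 3.14×10^5 m/s.
r = mv/(qB) = (3.34×10^-27)(3.14×10^5) / [(1×1.60×10^-19)(4.79×10^-3)] = 1.37 m.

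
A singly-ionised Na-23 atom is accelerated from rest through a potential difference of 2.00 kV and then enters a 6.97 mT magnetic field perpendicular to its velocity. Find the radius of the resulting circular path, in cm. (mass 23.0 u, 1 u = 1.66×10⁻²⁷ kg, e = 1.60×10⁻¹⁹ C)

r ≈ 443 cm

The kinetic energy gained is K = qV = (1×1.60×10^-19)(2000) = 3.20×10^-16 J.
v = √(2K/m) = 1.29×10^5 m/s.
r = mv/(qB) = (3.82×10^-26)(1.29×10^5) / [(1×1.60×10^-19)(6.97×10^-3)] = 4.43 m.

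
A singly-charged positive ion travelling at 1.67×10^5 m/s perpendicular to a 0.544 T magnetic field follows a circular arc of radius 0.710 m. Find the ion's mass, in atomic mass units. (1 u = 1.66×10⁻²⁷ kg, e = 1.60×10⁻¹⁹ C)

m ≈ 223 u

qvB = mv²/r ⇒ m = qBr/v.
m = (1×1.60×10^-19)(0.544)(0.710) / (1.67×10^5) = 3.70×10^-25 kg = 223 u.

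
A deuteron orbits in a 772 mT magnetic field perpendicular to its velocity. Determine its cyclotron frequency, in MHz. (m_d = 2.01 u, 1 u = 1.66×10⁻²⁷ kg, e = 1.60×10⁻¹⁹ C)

f ≈ 5.89 MHz

f = qB/(2πm) = (1×1.60×10^-19)(0.772) / [2π(3.34×10^-27)] = 5.89×10^6 Hz.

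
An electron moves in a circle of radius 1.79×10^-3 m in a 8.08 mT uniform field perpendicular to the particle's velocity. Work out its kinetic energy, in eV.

K ≈ 18.4 eV

v = qBr/m = (1×1.60×10^-19)(8.08×10^-3)(1.79×10^-3) / (9.11×10^-31) = 2.54×10^6 m/s.
K = ½mv² = 0.5·(9.11×10^-31)·(2.54×10^6)² = 2.94×10^-18 J = 18.4 eV.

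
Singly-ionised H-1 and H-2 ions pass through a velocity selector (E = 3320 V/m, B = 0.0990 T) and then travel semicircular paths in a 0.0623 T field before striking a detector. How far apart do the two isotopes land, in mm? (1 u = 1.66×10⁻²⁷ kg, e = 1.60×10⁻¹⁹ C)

Δd ≈ 11.2 mm

Both emerge at v = E/B₁ = 3.35×10^4 m/s.
r = mv/(qB₂), so r₁ = 5.585×10^-3 m and r₂ = 0.01117 m, giving Δr = 5.58×10^-3 m.
After a semicircle each ion lands a diameter 2r from the entry slit, so the separation is 2Δr = 0.0112 m.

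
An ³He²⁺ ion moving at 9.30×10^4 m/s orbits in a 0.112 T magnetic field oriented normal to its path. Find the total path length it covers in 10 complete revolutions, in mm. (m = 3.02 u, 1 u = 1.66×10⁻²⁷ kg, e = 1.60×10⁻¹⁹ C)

L ≈ 817 mm

r = mv/(qB) = 0.0130 m, so one revolution covers 2πr = 0.0817 m.
In 10 revolutions: L = 10·2πr = 0.817 m.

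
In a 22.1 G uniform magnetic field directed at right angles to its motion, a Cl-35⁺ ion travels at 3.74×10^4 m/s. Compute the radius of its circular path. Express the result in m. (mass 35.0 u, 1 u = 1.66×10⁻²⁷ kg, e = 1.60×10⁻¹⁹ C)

The magnetic force provides the centripetal force: qvB = mv²/r, so r = mv/(qB).
r = (5.81×10^-26 kg)(3.74×10^4 m/s) / [(1×1.60×10^-19 C)(2.21×10^-3 T)] = 6.15 m.

r ≈ 6.15 m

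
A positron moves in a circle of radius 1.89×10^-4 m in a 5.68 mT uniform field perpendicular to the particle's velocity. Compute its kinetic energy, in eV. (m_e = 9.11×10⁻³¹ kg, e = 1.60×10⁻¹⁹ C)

v = qBr/m = (1×1.60×10^-19)(5.68×10^-3)(1.89×10^-4) / (9.11×10^-31) = 1.89×10^5 m/s.
K = ½mv² = 0.5·(9.11×10^-31)·(1.89×10^5)² = 1.62×10^-20 J = 0.101 eV.

K ≈ 0.101 eV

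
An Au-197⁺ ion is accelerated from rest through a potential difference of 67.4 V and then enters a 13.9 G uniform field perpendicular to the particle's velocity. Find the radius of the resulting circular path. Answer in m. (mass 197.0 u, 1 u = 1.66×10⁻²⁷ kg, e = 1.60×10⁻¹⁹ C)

r ≈ 11.9 m

The kinetic energy gained is K = qV = (1×1.60×10^-19)(67.4) = 1.08×10^-17 J.
v = √(2K/m) = 8120 m/s.
r = mv/(qB) = (3.27×10^-25)(8120) / [(1×1.60×10^-19)(1.39×10^-3)] = 11.9 m.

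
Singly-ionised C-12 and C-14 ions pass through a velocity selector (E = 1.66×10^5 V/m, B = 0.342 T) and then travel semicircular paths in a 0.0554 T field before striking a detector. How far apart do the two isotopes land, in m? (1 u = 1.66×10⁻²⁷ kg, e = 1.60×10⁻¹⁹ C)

Δd ≈ 0.364 m

Both emerge at v = E/B₁ = 4.85×10^5 m/s.
r = mv/(qB₂), so r₁ = 1.091 m and r₂ = 1.273 m, giving Δr = 0.182 m.
After a semicircle each ion lands a diameter 2r from the entry slit, so the separation is 2Δr = 0.364 m.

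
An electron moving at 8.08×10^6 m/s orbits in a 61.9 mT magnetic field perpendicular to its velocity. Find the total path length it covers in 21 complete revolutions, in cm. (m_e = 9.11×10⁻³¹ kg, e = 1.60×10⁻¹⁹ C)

L ≈ 9.81 cm

r = mv/(qB) = 7.43×10^-4 m, so one revolution covers 2πr = 4.67×10^-3 m.
In 21 revolutions: L = 21·2πr = 0.0981 m.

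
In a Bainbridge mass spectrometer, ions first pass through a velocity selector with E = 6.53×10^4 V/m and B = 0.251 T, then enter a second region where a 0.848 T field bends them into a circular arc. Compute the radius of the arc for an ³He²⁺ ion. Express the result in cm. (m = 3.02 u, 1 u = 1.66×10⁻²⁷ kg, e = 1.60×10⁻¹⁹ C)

The selector passes v = E/B = 6.53×10^4/0.251 = 2.60×10^5 m/s.
In the deflection region, r = mv/(qB₂) = (5.01×10^-27)(2.60×10^5) / [(2×1.60×10^-19)(0.848)] = 4.81×10^-3 m.

r ≈ 0.481 cm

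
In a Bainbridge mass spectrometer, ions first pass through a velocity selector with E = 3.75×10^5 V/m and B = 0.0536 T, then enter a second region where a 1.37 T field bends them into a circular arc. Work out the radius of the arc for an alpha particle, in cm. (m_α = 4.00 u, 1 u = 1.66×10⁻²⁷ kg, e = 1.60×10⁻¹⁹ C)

r ≈ 10.6 cm

The selector passes v = E/B = 3.75×10^5/0.0536 = 7.00×10^6 m/s.
In the deflection region, r = mv/(qB₂) = (6.64×10^-27)(7.00×10^6) / [(2×1.60×10^-19)(1.37)] = 0.106 m.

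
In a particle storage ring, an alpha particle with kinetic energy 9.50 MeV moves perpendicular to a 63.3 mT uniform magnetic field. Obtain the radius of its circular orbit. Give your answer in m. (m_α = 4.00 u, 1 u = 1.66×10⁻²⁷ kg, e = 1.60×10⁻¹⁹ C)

r ≈ 7.01 m

Convert the energy: K = 9.50 MeV = 1.52×10^-12 J.
v = √(2K/m) = √(2·1.52×10^-12/6.64×10^-27) = 2.14×10^7 m/s.
r = mv/(qB) = (6.64×10^-27)(2.14×10^7) / [(2×1.60×10^-19)(0.0633)] = 7.01 m.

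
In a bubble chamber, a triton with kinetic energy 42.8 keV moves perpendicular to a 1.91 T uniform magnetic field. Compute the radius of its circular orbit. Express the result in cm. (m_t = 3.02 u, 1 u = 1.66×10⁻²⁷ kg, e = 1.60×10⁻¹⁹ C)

r ≈ 2.71 cm

Convert the energy: K = 42.8 keV = 6.85×10^-15 J.
v = √(2K/m) = √(2·6.85×10^-15/5.01×10^-27) = 1.65×10^6 m/s.
r = mv/(qB) = (5.01×10^-27)(1.65×10^6) / [(1×1.60×10^-19)(1.91)] = 0.0271 m.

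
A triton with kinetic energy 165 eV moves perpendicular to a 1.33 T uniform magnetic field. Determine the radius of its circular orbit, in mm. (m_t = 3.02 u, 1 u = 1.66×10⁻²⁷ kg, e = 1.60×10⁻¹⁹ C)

Convert the energy: K = 165 eV = 2.64×10^-17 J.
v = √(2K/m) = √(2·2.64×10^-17/5.01×10^-27) = 1.03×10^5 m/s.
r = mv/(qB) = (5.01×10^-27)(1.03×10^5) / [(1×1.60×10^-19)(1.33)] = 2.42×10^-3 m.

r ≈ 2.42 mm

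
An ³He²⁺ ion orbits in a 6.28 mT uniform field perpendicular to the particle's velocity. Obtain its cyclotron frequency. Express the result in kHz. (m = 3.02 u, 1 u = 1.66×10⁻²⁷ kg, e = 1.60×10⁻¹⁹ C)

f = qB/(2πm) = (2×1.60×10^-19)(6.28×10^-3) / [2π(5.01×10^-27)] = 6.38×10^4 Hz.

f ≈ 63.8 kHz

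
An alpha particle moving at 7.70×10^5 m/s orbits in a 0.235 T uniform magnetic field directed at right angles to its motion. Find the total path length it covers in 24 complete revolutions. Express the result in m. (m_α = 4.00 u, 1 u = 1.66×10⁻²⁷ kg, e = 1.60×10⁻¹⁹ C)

L ≈ 10.3 m

r = mv/(qB) = 0.0680 m, so one revolution covers 2πr = 0.427 m.
In 24 revolutions: L = 24·2πr = 10.3 m.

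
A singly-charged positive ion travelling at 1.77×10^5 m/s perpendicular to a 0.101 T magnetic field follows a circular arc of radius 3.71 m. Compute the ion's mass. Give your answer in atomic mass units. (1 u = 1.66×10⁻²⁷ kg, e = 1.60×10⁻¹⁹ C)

m ≈ 204 u

qvB = mv²/r ⇒ m = qBr/v.
m = (1×1.60×10^-19)(0.101)(3.71) / (1.77×10^5) = 3.39×10^-25 kg = 204 u.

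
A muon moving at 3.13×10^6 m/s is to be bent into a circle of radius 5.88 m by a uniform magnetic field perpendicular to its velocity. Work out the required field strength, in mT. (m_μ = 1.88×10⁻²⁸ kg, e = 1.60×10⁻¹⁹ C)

qvB = mv²/r gives B = mv/(qr).
B = (1.88×10^-28)(3.13×10^6) / [(1×1.60×10^-19)(5.88)] = 6.25×10^-4 T.

B ≈ 0.625 mT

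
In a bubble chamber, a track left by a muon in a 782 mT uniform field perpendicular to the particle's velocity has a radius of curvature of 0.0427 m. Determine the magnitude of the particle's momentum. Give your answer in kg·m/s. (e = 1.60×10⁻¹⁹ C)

Since qvB = mv²/r, the momentum p = mv = qBr.
p = (1×1.60×10^-19)(0.782)(0.0427) = 5.34×10^-21 kg·m/s.

p ≈ 5.34×10^-21 kg·m/s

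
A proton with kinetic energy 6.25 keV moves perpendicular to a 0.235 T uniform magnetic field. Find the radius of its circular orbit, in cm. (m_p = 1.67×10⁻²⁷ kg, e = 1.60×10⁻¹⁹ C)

r ≈ 4.86 cm

Convert the energy: K = 6.25 keV = 1.00×10^-15 J.
v = √(2K/m) = √(2·1.00×10^-15/1.67×10^-27) = 1.09×10^6 m/s.
r = mv/(qB) = (1.67×10^-27)(1.09×10^6) / [(1×1.60×10^-19)(0.235)] = 0.0486 m.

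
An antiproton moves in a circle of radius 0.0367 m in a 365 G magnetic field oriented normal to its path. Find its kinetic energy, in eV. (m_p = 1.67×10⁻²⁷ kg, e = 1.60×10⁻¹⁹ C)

K ≈ 86.0 eV

v = qBr/m = (1×1.60×10^-19)(0.0365)(0.0367) / (1.67×10^-27) = 1.28×10^5 m/s.
K = ½mv² = 0.5·(1.67×10^-27)·(1.28×10^5)² = 1.38×10^-17 J = 86.0 eV.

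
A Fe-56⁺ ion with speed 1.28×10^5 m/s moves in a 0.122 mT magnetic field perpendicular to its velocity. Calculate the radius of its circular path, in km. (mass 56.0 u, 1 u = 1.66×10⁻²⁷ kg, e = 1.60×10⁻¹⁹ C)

r ≈ 0.610 km

The magnetic force provides the centripetal force: qvB = mv²/r, so r = mv/(qB).
r = (9.30×10^-26 kg)(1.28×10^5 m/s) / [(1×1.60×10^-19 C)(1.22×10^-4 T)] = 610 m.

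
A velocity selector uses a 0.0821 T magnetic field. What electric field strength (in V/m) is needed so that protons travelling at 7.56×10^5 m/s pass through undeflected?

qE = qvB ⇒ E = vB = (7.56×10^5)(0.0821) = 6.21×10^4 V/m.

E ≈ 6.21×10^4 V/m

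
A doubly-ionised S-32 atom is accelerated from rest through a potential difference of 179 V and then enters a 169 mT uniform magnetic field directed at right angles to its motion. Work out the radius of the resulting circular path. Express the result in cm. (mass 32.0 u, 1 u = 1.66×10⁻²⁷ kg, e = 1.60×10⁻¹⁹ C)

The kinetic energy gained is K = qV = (2×1.60×10^-19)(179) = 5.73×10^-17 J.
v = √(2K/m) = 4.64×10^4 m/s.
r = mv/(qB) = (5.31×10^-26)(4.64×10^4) / [(2×1.60×10^-19)(0.169)] = 0.0456 m.

r ≈ 4.56 cm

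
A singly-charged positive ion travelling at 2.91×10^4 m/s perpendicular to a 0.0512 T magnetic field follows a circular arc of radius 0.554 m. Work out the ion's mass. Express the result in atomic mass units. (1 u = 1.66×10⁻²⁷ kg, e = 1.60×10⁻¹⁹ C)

qvB = mv²/r ⇒ m = qBr/v.
m = (1×1.60×10^-19)(0.0512)(0.554) / (2.91×10^4) = 1.56×10^-25 kg = 94.0 u.

m ≈ 94.0 u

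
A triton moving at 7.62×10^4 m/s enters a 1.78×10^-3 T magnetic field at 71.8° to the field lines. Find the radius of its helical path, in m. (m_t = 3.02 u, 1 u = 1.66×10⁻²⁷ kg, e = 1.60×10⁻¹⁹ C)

Only the perpendicular component v⊥ = v sin71.8° = 7.24×10^4 m/s is bent by the field.
r = m v⊥ /(qB) = (5.01×10^-27)(7.24×10^4) / [(1×1.60×10^-19)(1.78×10^-3)] = 1.27 m.

r ≈ 1.27 m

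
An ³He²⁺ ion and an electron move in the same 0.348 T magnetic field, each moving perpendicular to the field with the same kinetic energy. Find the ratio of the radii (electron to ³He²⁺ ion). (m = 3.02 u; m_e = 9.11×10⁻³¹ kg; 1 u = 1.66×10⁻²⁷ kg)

r = √(2mK)/(qB) ⇒ at equal K, r ∝ √m/q.
r_{electron}/r_{³He²⁺ ion} = 0.0270.

ratio ≈ 0.0270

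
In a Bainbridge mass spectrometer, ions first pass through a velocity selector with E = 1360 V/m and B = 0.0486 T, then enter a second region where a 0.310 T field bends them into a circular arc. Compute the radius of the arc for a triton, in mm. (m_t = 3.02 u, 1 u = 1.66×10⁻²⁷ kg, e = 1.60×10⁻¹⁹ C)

r ≈ 2.83 mm

The selector passes v = E/B = 1360/0.0486 = 2.80×10^4 m/s.
In the deflection region, r = mv/(qB₂) = (5.01×10^-27)(2.80×10^4) / [(1×1.60×10^-19)(0.310)] = 2.83×10^-3 m.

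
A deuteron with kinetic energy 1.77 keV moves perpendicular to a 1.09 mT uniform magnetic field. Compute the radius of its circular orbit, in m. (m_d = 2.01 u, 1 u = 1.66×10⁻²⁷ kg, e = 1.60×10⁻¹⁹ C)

r ≈ 7.88 m

Convert the energy: K = 1.77 keV = 2.83×10^-16 J.
v = √(2K/m) = √(2·2.83×10^-16/3.34×10^-27) = 4.12×10^5 m/s.
r = mv/(qB) = (3.34×10^-27)(4.12×10^5) / [(1×1.60×10^-19)(1.09×10^-3)] = 7.88 m.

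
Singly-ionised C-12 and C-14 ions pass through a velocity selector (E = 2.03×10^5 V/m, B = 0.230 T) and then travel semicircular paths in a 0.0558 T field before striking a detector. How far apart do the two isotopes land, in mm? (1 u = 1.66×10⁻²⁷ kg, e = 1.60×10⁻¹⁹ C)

Both emerge at v = E/B₁ = 8.83×10^5 m/s.
r = mv/(qB₂), so r₁ = 1.969 m and r₂ = 2.297 m, giving Δr = 0.328 m.
After a semicircle each ion lands a diameter 2r from the entry slit, so the separation is 2Δr = 0.656 m.

Δd ≈ 656 mm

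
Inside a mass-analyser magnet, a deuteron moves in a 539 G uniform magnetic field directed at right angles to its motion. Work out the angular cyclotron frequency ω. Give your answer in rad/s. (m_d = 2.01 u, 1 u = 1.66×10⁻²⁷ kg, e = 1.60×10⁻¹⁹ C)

ω = qB/m = (1×1.60×10^-19)(0.0539) / (3.34×10^-27) = 2.58×10^6 rad/s.

ω ≈ 2.58×10^6 rad/s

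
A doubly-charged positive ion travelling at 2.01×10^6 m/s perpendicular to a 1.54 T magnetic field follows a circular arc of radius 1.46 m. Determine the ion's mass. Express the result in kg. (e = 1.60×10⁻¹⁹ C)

qvB = mv²/r ⇒ m = qBr/v.
m = (2×1.60×10^-19)(1.54)(1.46) / (2.01×10^6) = 3.58×10^-25 kg.

m ≈ 3.58×10^-25 kg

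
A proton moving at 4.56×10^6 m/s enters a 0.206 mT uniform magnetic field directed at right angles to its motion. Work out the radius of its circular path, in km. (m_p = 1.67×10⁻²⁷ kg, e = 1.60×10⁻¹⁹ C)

The magnetic force provides the centripetal force: qvB = mv²/r, so r = mv/(qB).
r = (1.67×10^-27 kg)(4.56×10^6 m/s) / [(1×1.60×10^-19 C)(2.06×10^-4 T)] = 231 m.

r ≈ 0.231 km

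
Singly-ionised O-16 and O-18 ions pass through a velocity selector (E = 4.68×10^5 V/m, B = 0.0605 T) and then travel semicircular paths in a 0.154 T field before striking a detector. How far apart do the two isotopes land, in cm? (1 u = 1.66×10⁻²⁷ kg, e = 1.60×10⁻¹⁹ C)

Δd ≈ 208 cm

Both emerge at v = E/B₁ = 7.74×10^6 m/s.
r = mv/(qB₂), so r₁ = 8.34 m and r₂ = 9.38 m, giving Δr = 1.04 m.
After a semicircle each ion lands a diameter 2r from the entry slit, so the separation is 2Δr = 2.08 m.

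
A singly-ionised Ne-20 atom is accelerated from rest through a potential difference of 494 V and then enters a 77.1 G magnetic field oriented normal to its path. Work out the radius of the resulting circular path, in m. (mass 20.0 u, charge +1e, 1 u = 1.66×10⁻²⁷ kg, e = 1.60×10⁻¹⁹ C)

The kinetic energy gained is K = qV = (1×1.60×10^-19)(494) = 7.90×10^-17 J.
v = √(2K/m) = 6.90×10^4 m/s.
r = mv/(qB) = (3.32×10^-26)(6.90×10^4) / [(1×1.60×10^-19)(7.71×10^-3)] = 1.86 m.

r ≈ 1.86 m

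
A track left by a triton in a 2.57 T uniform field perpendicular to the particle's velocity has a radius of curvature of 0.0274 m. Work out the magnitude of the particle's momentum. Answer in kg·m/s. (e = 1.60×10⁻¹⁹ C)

p ≈ 1.13×10^-20 kg·m/s

Since qvB = mv²/r, the momentum p = mv = qBr.
p = (1×1.60×10^-19)(2.57)(0.0274) = 1.13×10^-20 kg·m/s.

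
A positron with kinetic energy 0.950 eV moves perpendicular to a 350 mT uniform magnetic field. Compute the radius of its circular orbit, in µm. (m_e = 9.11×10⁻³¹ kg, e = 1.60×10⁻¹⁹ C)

Convert the energy: K = 0.950 eV = 1.52×10^-19 J.
v = √(2K/m) = √(2·1.52×10^-19/9.11×10^-31) = 5.78×10^5 m/s.
r = mv/(qB) = (9.11×10^-31)(5.78×10^5) / [(1×1.60×10^-19)(0.350)] = 9.40×10^-6 m.

r ≈ 9.40 µm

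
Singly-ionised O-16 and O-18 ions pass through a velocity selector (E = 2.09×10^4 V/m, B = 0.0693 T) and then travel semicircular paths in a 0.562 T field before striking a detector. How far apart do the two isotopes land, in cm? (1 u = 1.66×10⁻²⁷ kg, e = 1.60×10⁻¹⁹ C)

Δd ≈ 2.23 cm

Both emerge at v = E/B₁ = 3.02×10^5 m/s.
r = mv/(qB₂), so r₁ = 0.08908 m and r₂ = 0.1002 m, giving Δr = 0.0111 m.
After a semicircle each ion lands a diameter 2r from the entry slit, so the separation is 2Δr = 0.0223 m.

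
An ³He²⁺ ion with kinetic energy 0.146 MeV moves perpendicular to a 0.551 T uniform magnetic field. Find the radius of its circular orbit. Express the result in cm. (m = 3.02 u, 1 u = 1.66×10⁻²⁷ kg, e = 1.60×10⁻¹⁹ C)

Convert the energy: K = 0.146 MeV = 2.34×10^-14 J.
v = √(2K/m) = √(2·2.34×10^-14/5.01×10^-27) = 3.05×10^6 m/s.
r = mv/(qB) = (5.01×10^-27)(3.05×10^6) / [(2×1.60×10^-19)(0.551)] = 0.0868 m.

r ≈ 8.68 cm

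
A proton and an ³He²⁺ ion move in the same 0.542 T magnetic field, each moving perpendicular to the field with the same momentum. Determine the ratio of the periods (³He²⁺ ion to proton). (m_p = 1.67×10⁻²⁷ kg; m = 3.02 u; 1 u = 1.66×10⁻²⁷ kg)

T = 2πm/(qB) is independent of speed, so T₂/T₁ = (m₂/q₂)/(m₁/q₁).
T_{³He²⁺ ion}/T_{proton} = (5.01×10^-27/2e) / (1.67×10^-27/1e) = 1.50.

ratio ≈ 1.50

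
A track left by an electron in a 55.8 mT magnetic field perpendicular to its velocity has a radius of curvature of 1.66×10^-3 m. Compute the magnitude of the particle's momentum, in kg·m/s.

p ≈ 1.48×10^-23 kg·m/s

Since qvB = mv²/r, the momentum p = mv = qBr.
p = (1×1.60×10^-19)(0.0558)(1.66×10^-3) = 1.48×10^-23 kg·m/s.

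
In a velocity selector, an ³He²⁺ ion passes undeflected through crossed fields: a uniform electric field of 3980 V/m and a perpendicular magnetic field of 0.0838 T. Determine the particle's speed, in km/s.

v ≈ 47.5 km/s

For zero net force, qE = qvB, so v = E/B.
v = (3980) / (0.0838) = 4.75×10^4 m/s.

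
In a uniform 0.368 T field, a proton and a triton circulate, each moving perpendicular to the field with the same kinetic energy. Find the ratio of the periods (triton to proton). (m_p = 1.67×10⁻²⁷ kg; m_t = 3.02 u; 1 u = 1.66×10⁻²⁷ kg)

ratio ≈ 3.00

T = 2πm/(qB) is independent of speed, so T₂/T₁ = (m₂/q₂)/(m₁/q₁).
T_{triton}/T_{proton} = (5.01×10^-27/1e) / (1.67×10^-27/1e) = 3.00.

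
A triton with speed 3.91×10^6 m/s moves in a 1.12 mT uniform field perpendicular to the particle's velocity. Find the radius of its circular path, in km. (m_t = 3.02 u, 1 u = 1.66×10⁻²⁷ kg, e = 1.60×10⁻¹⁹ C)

The magnetic force provides the centripetal force: qvB = mv²/r, so r = mv/(qB).
r = (5.01×10^-27 kg)(3.91×10^6 m/s) / [(1×1.60×10^-19 C)(1.12×10^-3 T)] = 109 m.

r ≈ 0.109 km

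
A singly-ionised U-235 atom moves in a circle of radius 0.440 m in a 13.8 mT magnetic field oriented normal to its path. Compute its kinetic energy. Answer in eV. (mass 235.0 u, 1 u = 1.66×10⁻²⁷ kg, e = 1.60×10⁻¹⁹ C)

K ≈ 7.56 eV

v = qBr/m = (1×1.60×10^-19)(0.0138)(0.440) / (3.90×10^-25) = 2490 m/s.
K = ½mv² = 0.5·(3.90×10^-25)·(2490)² = 1.21×10^-18 J = 7.56 eV.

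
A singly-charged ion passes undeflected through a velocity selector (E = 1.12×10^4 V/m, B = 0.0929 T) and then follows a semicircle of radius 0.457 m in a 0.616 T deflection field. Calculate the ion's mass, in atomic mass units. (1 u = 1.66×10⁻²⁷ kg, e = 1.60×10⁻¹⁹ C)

m ≈ 225 u

v = E/B₁ = 1.21×10^5 m/s.
From r = mv/(qB₂), m = qB₂r/v = (1×1.60×10^-19)(0.616)(0.457) / (1.21×10^5) = 3.74×10^-25 kg.
In atomic mass units: m = 3.74×10^-25 / 1.66×10^-27 = 225 u.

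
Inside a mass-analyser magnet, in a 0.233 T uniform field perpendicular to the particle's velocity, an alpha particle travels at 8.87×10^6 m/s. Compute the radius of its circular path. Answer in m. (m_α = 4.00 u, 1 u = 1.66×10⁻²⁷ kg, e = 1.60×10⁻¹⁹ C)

The magnetic force provides the centripetal force: qvB = mv²/r, so r = mv/(qB).
r = (6.64×10^-27 kg)(8.87×10^6 m/s) / [(2×1.60×10^-19 C)(0.233 T)] = 0.790 m.

r ≈ 0.790 m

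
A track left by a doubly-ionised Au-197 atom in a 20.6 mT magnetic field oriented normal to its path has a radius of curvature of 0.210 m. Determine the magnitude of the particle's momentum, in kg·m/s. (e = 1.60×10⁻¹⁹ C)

p ≈ 1.38×10^-21 kg·m/s

Since qvB = mv²/r, the momentum p = mv = qBr.
p = (2×1.60×10^-19)(0.0206)(0.210) = 1.38×10^-21 kg·m/s.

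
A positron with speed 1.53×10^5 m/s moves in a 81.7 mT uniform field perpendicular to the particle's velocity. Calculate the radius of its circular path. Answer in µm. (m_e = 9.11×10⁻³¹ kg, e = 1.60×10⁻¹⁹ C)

r ≈ 10.7 µm

The magnetic force provides the centripetal force: qvB = mv²/r, so r = mv/(qB).
r = (9.11×10^-31 kg)(1.53×10^5 m/s) / [(1×1.60×10^-19 C)(0.0817 T)] = 1.07×10^-5 m.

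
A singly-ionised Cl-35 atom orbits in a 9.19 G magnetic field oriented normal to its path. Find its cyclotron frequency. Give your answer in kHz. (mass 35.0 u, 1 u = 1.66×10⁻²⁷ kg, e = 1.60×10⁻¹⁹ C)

f ≈ 0.403 kHz

f = qB/(2πm) = (1×1.60×10^-19)(9.19×10^-4) / [2π(5.81×10^-26)] = 403 Hz.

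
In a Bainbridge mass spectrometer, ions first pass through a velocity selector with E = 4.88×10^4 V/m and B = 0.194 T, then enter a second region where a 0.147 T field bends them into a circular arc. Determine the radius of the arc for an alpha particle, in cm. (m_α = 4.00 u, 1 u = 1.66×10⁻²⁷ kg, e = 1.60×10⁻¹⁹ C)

r ≈ 3.55 cm

The selector passes v = E/B = 4.88×10^4/0.194 = 2.52×10^5 m/s.
In the deflection region, r = mv/(qB₂) = (6.64×10^-27)(2.52×10^5) / [(2×1.60×10^-19)(0.147)] = 0.0355 m.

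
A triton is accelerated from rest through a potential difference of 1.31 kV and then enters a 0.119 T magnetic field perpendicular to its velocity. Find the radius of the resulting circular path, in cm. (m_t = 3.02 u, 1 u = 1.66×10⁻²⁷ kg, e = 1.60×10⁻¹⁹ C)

r ≈ 7.61 cm

The kinetic energy gained is K = qV = (1×1.60×10^-19)(1310) = 2.10×10^-16 J.
v = √(2K/m) = 2.89×10^5 m/s.
r = mv/(qB) = (5.01×10^-27)(2.89×10^5) / [(1×1.60×10^-19)(0.119)] = 0.0761 m.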